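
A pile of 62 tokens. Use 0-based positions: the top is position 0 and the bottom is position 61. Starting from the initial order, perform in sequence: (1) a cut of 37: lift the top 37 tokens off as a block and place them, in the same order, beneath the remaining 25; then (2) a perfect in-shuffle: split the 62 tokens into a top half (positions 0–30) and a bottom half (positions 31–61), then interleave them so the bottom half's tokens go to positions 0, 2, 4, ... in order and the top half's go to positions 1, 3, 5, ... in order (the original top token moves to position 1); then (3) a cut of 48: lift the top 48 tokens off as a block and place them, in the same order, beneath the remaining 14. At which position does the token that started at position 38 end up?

Track the token from position 38 forward through each operation:
  after op 1 (cut 37): 38 → 1
  after op 2 (in-shuffle): 1 → 3
  after op 3 (cut 48): 3 → 17

17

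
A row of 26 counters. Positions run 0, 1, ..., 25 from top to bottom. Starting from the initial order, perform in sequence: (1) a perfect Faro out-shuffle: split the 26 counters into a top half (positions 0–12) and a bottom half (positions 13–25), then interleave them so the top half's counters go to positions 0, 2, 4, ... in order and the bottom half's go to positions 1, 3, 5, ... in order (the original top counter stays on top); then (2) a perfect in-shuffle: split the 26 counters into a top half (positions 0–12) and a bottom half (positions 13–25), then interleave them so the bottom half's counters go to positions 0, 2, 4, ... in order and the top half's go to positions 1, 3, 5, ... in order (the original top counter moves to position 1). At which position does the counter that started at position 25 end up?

24

Track the counter from position 25 forward through each operation:
  after op 1 (out-shuffle): 25 → 25
  after op 2 (in-shuffle): 25 → 24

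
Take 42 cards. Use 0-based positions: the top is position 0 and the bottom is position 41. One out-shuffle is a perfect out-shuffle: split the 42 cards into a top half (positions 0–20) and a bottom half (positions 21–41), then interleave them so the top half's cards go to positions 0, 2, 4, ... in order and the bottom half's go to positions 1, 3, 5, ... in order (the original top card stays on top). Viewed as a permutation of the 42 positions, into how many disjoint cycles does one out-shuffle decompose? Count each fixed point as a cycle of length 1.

4

Trace each unvisited position around until it returns:
(0) (1 2 4 8 16 32 ... len 20) (3 6 12 24 7 14 ... len 20) (41)
4 cycles in total.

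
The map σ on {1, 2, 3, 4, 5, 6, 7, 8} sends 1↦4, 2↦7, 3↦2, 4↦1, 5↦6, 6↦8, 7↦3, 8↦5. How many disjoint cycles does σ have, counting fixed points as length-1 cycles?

Cycle decomposition: (1 4) (2 7 3) (5 6 8).
3 cycles.

3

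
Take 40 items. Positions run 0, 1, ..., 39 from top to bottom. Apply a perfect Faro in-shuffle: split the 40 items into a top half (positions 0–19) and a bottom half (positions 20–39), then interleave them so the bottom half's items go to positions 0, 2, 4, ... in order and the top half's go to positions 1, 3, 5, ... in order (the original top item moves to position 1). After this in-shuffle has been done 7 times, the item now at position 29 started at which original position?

5

Work backwards from position 29, undoing one in-shuffle at a time:
29 ← 14 ← 27 ← 13 ← 6 ← 23 ← 11 ← 5
So the item now at position 29 started at position 5.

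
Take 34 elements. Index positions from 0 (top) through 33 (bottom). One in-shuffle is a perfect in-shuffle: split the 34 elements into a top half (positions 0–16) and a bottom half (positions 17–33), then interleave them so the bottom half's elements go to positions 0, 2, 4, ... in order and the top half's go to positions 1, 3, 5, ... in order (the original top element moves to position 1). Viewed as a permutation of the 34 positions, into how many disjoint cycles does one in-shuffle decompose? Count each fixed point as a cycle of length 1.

5

Trace each unvisited position around until it returns:
(0 1 3 7 15 31 ... len 12) (2 5 11 23 12 25 ... len 12) (4 9 19) (6 13 27 20) (14 29 24)
5 cycles in total.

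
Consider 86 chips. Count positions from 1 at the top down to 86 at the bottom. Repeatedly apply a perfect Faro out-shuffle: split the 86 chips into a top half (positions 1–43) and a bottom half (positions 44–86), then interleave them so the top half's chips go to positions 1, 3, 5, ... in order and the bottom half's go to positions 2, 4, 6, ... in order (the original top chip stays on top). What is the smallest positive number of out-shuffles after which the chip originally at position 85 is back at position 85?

Follow position 85 under repeated out-shuffles:
85 → 84 → 82 → 78 → 70 → 54 → 22 → 43 → 85
It first returns after 8 out-shuffles.

8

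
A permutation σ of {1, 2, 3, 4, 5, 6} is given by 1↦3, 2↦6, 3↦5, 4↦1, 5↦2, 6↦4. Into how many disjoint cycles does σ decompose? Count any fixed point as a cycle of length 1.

1

Cycle decomposition: (1 3 5 2 6 4).
1 cycle.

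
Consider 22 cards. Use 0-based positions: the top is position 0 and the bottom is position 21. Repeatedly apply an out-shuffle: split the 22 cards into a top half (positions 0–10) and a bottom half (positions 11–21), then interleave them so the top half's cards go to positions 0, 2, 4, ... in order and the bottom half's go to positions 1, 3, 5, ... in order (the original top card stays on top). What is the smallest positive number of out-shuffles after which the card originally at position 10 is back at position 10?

Follow position 10 under repeated out-shuffles:
10 → 20 → 19 → 17 → 13 → 5 → 10
It first returns after 6 out-shuffles.

6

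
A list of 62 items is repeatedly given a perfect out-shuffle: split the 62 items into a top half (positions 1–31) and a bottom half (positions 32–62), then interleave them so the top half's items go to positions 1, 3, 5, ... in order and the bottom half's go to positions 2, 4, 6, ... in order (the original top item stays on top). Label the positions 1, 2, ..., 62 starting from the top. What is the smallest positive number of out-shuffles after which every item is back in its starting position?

60

The out-shuffle permutes the 62 positions with cycle lengths [1, 1, 60].
Every item is home exactly when every cycle has completed a whole number of laps, i.e. after lcm(1, 60) = 60 out-shuffles.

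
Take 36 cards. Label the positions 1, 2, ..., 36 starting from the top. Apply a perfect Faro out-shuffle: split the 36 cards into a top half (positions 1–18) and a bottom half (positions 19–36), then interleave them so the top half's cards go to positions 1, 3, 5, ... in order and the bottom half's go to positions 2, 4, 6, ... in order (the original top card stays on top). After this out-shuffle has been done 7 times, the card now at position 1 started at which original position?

1

Work backwards from position 1, undoing one out-shuffle at a time:
1 ← 1 ← 1 ← 1 ← 1 ← 1 ← 1 ← 1
So the card now at position 1 started at position 1.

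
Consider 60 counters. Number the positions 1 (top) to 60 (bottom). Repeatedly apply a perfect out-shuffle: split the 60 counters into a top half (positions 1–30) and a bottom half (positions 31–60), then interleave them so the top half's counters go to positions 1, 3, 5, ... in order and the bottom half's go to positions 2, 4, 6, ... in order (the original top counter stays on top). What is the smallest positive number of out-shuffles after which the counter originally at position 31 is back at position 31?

Follow position 31 under repeated out-shuffles:
31 → 2 → 3 → 5 → 9 → 17 → 33 → 6 → ... → 31 (length 58)
It first returns after 58 out-shuffles.

58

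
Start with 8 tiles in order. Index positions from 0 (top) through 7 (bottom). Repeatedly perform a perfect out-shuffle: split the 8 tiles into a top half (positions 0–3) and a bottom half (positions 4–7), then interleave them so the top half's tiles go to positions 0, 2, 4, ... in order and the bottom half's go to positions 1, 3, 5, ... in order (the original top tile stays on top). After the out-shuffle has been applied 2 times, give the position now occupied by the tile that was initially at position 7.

Position 7 is a fixed point of every out-shuffle, so the tile never moves.

7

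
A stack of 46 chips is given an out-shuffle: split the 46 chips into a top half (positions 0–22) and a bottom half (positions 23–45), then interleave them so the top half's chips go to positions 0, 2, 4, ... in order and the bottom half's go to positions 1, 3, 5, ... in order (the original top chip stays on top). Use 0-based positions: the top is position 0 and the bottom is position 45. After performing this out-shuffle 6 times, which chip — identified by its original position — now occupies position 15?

15

Work backwards from position 15, undoing one out-shuffle at a time:
15 ← 30 ← 15 ← 30 ← 15 ← 30 ← 15
So the chip now at position 15 started at position 15.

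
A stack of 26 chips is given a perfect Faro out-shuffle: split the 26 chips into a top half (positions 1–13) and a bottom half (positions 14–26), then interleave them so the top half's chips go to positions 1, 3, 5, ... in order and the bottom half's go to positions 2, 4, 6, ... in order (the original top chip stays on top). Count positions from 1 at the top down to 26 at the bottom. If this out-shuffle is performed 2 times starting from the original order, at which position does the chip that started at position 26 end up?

Position 26 is a fixed point of every out-shuffle, so the chip never moves.

26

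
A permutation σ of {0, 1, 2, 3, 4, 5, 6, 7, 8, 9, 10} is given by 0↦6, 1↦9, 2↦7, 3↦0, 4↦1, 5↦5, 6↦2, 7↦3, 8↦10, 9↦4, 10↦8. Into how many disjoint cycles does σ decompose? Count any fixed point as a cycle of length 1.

4

Cycle decomposition: (0 6 2 7 3) (1 9 4) (5) (8 10).
4 cycles.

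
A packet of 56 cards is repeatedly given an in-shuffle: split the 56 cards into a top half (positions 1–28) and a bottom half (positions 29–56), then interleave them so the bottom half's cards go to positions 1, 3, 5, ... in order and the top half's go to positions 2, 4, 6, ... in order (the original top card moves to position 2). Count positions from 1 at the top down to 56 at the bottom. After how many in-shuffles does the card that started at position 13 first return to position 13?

Follow position 13 under repeated in-shuffles:
13 → 26 → 52 → 47 → 37 → 17 → 34 → 11 → 22 → 44 → 31 → 5 → 10 → 20 → 40 → 23 → 46 → 35 → 13
It first returns after 18 in-shuffles.

18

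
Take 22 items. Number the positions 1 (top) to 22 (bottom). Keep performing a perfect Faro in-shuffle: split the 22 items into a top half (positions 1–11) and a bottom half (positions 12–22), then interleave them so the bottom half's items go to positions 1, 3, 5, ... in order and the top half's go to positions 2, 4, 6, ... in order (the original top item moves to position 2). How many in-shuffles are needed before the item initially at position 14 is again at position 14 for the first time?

11

Follow position 14 under repeated in-shuffles:
14 → 5 → 10 → 20 → 17 → 11 → 22 → 21 → 19 → 15 → 7 → 14
It first returns after 11 in-shuffles.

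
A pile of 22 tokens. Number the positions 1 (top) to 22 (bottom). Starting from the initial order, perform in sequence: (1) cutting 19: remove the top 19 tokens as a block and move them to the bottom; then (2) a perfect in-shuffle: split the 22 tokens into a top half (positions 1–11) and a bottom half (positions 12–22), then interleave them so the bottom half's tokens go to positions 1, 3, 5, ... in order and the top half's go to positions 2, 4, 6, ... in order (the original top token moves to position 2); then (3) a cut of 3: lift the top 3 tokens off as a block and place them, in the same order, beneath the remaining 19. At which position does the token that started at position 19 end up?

Track the token from position 19 forward through each operation:
  after op 1 (cut 19): 19 → 22
  after op 2 (in-shuffle): 22 → 21
  after op 3 (cut 3): 21 → 18

18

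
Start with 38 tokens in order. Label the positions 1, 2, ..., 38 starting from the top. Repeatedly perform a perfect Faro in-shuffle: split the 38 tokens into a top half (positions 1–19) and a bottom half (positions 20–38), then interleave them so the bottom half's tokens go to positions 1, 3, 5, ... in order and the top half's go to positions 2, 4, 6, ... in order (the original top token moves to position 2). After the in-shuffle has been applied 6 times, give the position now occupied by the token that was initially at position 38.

Track the token's position through each in-shuffle:
38 → 37 → 35 → 31 → 23 → 7 → 14

14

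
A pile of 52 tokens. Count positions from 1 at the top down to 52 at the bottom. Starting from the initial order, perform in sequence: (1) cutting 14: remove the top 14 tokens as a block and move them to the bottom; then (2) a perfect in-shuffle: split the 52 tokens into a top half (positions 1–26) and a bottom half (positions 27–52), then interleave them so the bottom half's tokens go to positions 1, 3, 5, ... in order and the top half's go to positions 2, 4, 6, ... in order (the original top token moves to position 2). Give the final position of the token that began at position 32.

Track the token from position 32 forward through each operation:
  after op 1 (cut 14): 32 → 18
  after op 2 (in-shuffle): 18 → 36

36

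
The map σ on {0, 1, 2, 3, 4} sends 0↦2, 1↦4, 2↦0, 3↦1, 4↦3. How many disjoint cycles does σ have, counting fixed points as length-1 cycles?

Cycle decomposition: (0 2) (1 4 3).
2 cycles.

2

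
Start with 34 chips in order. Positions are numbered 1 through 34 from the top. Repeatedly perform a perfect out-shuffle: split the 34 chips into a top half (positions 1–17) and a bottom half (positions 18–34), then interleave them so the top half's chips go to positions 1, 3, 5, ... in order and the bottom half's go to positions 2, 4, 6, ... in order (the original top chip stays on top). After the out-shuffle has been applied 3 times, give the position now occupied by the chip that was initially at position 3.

17

Track the chip's position through each out-shuffle:
3 → 5 → 9 → 17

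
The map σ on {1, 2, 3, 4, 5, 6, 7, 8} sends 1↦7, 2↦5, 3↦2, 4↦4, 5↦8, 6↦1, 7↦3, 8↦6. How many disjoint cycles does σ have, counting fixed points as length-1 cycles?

Cycle decomposition: (1 7 3 2 5 8 6) (4).
2 cycles.

2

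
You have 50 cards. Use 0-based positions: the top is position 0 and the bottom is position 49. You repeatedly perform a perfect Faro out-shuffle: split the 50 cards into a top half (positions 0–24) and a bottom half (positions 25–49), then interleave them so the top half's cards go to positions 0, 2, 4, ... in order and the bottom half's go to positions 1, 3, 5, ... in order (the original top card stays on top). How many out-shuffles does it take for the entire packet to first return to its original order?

21

The out-shuffle permutes the 50 positions with cycle lengths [1, 1, 3, 3, 21, 21].
Every card is home exactly when every cycle has completed a whole number of laps, i.e. after lcm(1, 3, 21) = 21 out-shuffles.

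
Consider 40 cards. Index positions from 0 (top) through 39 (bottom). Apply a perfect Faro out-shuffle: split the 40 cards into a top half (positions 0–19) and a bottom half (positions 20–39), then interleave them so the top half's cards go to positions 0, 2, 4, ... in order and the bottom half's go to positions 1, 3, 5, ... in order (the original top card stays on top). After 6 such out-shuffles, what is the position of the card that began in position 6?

Track the card's position through each out-shuffle:
6 → 12 → 24 → 9 → 18 → 36 → 33

33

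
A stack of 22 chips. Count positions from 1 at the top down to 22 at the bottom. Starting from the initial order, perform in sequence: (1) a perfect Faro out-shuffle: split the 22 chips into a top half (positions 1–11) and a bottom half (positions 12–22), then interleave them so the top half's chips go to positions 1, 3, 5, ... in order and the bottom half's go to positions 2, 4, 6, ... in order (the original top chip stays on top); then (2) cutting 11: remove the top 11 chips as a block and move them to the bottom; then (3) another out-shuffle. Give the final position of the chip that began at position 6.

Track the chip from position 6 forward through each operation:
  after op 1 (out-shuffle): 6 → 11
  after op 2 (cut 11): 11 → 22
  after op 3 (out-shuffle): 22 → 22

22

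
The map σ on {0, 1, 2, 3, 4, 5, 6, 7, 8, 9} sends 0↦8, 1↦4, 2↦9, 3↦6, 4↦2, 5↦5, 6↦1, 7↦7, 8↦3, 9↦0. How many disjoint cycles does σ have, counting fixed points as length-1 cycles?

Cycle decomposition: (0 8 3 6 1 4 2 9) (5) (7).
3 cycles.

3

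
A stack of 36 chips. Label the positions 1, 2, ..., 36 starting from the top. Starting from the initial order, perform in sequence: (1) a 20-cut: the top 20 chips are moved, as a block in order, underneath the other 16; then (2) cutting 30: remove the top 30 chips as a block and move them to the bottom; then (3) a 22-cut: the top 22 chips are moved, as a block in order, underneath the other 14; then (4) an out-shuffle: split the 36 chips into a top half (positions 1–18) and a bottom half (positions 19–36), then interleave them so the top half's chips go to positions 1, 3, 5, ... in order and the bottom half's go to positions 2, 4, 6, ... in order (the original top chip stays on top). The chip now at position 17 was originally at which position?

9

Undo the operations in reverse order, starting from position 17:
  undo op 4 (out-shuffle, from top half): 17 ← 9
  undo op 3 (cut 22): 9 ← 31
  undo op 2 (cut 30): 31 ← 25
  undo op 1 (cut 20): 25 ← 9
So the chip at position 17 came from original position 9.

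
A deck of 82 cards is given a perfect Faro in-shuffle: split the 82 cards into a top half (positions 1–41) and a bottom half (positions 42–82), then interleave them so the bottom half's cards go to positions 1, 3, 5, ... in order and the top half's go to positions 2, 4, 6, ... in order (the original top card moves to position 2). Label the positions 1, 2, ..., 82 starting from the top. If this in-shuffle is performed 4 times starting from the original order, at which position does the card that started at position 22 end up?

20

Track the card's position through each in-shuffle:
22 → 44 → 5 → 10 → 20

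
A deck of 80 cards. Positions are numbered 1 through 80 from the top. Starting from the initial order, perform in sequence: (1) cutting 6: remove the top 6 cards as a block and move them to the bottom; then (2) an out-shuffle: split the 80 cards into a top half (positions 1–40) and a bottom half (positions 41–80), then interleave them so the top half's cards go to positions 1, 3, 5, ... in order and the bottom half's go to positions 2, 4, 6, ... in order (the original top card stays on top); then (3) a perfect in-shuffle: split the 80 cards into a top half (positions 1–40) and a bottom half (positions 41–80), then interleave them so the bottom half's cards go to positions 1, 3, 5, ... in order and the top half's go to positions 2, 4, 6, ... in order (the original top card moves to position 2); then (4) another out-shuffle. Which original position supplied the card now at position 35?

Undo the operations in reverse order, starting from position 35:
  undo op 4 (out-shuffle, from top half): 35 ← 18
  undo op 3 (in-shuffle, from top half): 18 ← 9
  undo op 2 (out-shuffle, from top half): 9 ← 5
  undo op 1 (cut 6): 5 ← 11
So the card at position 35 came from original position 11.

11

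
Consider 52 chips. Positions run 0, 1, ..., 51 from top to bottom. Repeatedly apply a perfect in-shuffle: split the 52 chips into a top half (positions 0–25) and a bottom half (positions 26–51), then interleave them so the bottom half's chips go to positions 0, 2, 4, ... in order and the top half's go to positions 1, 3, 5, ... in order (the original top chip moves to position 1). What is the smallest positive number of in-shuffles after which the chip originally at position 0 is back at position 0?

Follow position 0 under repeated in-shuffles:
0 → 1 → 3 → 7 → 15 → 31 → 10 → 21 → ... → 0 (length 52)
It first returns after 52 in-shuffles.

52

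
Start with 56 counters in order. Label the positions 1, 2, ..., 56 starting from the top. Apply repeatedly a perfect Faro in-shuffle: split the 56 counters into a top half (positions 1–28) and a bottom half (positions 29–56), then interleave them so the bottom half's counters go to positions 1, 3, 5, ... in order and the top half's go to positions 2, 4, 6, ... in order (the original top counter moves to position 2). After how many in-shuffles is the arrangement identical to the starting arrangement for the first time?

18

The in-shuffle permutes the 56 positions with cycle lengths [2, 18, 18, 18].
Every counter is home exactly when every cycle has completed a whole number of laps, i.e. after lcm(2, 18) = 18 in-shuffles.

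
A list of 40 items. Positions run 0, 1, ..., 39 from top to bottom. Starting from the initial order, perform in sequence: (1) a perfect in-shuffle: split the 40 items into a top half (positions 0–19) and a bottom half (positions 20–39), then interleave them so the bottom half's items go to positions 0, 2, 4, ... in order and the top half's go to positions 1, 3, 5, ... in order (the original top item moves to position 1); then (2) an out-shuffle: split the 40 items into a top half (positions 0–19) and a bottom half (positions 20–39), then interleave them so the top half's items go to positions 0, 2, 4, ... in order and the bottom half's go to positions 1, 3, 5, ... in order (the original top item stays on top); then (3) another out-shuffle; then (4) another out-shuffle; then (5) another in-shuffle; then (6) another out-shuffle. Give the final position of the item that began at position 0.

Track the item from position 0 forward through each operation:
  after op 1 (in-shuffle): 0 → 1
  after op 2 (out-shuffle): 1 → 2
  after op 3 (out-shuffle): 2 → 4
  after op 4 (out-shuffle): 4 → 8
  after op 5 (in-shuffle): 8 → 17
  after op 6 (out-shuffle): 17 → 34

34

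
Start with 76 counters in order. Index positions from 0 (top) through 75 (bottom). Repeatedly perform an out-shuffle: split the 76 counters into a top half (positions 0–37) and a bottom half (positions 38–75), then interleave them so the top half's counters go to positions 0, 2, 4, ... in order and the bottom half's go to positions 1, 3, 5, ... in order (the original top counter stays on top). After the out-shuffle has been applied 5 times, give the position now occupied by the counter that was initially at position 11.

52

Track the counter's position through each out-shuffle:
11 → 22 → 44 → 13 → 26 → 52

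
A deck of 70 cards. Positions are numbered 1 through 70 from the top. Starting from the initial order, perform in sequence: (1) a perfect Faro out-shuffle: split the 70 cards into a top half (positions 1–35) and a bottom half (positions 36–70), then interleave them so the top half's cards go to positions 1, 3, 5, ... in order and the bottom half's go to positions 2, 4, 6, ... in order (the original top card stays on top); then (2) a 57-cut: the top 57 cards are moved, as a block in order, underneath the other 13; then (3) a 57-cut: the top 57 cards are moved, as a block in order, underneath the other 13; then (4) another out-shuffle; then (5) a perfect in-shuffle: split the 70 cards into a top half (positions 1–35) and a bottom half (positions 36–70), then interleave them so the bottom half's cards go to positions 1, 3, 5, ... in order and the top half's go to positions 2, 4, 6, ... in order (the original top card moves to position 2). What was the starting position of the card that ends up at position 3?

Undo the operations in reverse order, starting from position 3:
  undo op 5 (in-shuffle, from bottom half): 3 ← 37
  undo op 4 (out-shuffle, from top half): 37 ← 19
  undo op 3 (cut 57): 19 ← 6
  undo op 2 (cut 57): 6 ← 63
  undo op 1 (out-shuffle, from top half): 63 ← 32
So the card at position 3 came from original position 32.

32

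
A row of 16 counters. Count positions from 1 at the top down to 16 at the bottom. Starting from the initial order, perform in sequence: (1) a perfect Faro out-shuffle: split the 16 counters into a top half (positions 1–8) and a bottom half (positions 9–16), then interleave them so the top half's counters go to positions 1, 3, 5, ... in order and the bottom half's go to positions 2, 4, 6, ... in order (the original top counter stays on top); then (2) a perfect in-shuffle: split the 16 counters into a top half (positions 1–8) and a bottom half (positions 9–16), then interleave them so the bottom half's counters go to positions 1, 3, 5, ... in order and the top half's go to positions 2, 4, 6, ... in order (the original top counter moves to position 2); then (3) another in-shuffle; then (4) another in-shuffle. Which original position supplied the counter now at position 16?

Undo the operations in reverse order, starting from position 16:
  undo op 4 (in-shuffle, from top half): 16 ← 8
  undo op 3 (in-shuffle, from top half): 8 ← 4
  undo op 2 (in-shuffle, from top half): 4 ← 2
  undo op 1 (out-shuffle, from bottom half): 2 ← 9
So the counter at position 16 came from original position 9.

9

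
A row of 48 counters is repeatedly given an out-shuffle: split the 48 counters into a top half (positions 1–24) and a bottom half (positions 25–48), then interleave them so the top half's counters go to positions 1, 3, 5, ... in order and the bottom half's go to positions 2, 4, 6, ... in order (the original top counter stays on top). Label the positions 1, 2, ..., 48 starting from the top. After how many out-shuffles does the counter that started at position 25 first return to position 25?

23

Follow position 25 under repeated out-shuffles:
25 → 2 → 3 → 5 → 9 → 17 → 33 → 18 → ... → 25 (length 23)
It first returns after 23 out-shuffles.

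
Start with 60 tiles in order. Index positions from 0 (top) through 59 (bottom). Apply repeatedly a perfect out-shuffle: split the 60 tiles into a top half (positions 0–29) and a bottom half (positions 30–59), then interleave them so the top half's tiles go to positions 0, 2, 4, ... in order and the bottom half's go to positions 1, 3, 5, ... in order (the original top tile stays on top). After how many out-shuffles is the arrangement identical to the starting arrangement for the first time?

58

The out-shuffle permutes the 60 positions with cycle lengths [1, 1, 58].
Every tile is home exactly when every cycle has completed a whole number of laps, i.e. after lcm(1, 58) = 58 out-shuffles.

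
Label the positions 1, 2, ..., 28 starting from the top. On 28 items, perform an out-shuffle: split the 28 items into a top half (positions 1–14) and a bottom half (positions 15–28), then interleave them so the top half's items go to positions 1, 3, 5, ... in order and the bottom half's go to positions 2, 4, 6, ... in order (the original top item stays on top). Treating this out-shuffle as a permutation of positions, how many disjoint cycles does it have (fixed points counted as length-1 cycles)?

Trace each unvisited position around until it returns:
(1) (2 3 5 9 17 6 ... len 18) (4 7 13 25 22 16) (10 19) (28)
5 cycles in total.

5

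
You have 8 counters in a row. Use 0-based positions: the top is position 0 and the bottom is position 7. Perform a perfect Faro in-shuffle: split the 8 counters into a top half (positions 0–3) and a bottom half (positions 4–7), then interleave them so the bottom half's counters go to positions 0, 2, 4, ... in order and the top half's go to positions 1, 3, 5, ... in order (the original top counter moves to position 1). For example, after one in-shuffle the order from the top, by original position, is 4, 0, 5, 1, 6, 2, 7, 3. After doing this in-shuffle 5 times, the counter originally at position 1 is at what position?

Track the counter's position through each in-shuffle:
1 → 3 → 7 → 6 → 4 → 0

0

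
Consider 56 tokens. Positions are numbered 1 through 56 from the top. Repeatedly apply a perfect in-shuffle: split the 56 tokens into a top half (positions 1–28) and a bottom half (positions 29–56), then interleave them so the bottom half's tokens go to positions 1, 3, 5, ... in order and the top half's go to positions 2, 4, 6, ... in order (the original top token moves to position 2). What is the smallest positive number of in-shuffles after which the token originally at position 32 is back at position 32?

18

Follow position 32 under repeated in-shuffles:
32 → 7 → 14 → 28 → 56 → 55 → 53 → 49 → 41 → 25 → 50 → 43 → 29 → 1 → 2 → 4 → 8 → 16 → 32
It first returns after 18 in-shuffles.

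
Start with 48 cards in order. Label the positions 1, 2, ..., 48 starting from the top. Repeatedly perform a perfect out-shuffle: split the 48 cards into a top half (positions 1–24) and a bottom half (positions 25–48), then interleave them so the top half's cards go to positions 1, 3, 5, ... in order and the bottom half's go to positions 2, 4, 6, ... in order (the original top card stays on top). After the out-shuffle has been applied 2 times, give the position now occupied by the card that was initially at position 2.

Track the card's position through each out-shuffle:
2 → 3 → 5

5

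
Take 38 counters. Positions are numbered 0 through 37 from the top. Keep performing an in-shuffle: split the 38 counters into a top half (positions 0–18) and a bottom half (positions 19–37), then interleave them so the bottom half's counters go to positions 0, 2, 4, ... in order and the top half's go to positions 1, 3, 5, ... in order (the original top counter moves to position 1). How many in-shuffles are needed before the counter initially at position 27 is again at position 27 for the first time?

12

Follow position 27 under repeated in-shuffles:
27 → 16 → 33 → 28 → 18 → 37 → 36 → 34 → 30 → 22 → 6 → 13 → 27
It first returns after 12 in-shuffles.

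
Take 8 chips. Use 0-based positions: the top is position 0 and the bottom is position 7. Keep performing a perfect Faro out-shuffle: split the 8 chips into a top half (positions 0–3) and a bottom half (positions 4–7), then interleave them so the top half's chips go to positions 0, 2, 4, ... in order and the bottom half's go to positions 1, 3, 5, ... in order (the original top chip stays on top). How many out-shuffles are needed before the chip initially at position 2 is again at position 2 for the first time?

Follow position 2 under repeated out-shuffles:
2 → 4 → 1 → 2
It first returns after 3 out-shuffles.

3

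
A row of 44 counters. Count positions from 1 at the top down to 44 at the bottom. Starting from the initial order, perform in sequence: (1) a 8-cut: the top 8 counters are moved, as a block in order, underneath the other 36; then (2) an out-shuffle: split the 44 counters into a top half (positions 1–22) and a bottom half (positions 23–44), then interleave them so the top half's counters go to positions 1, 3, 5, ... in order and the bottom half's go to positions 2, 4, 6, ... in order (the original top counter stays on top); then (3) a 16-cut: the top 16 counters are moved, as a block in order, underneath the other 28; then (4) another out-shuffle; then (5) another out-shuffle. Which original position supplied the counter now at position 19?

30

Undo the operations in reverse order, starting from position 19:
  undo op 5 (out-shuffle, from top half): 19 ← 10
  undo op 4 (out-shuffle, from bottom half): 10 ← 27
  undo op 3 (cut 16): 27 ← 43
  undo op 2 (out-shuffle, from top half): 43 ← 22
  undo op 1 (cut 8): 22 ← 30
So the counter at position 19 came from original position 30.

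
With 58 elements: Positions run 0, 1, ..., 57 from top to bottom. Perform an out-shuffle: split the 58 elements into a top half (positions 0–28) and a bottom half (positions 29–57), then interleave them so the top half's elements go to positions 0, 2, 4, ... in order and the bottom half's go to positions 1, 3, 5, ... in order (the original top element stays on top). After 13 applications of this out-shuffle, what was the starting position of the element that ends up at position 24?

27

Work backwards from position 24, undoing one out-shuffle at a time:
24 ← 12 ← 6 ← 3 ← 30 ← ... ← 27 (13 steps).
So the element now at position 24 started at position 27.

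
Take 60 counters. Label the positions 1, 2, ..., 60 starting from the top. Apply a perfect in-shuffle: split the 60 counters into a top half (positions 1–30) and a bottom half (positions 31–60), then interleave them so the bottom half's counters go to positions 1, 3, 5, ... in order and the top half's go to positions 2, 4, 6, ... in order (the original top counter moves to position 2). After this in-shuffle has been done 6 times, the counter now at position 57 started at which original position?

Work backwards from position 57, undoing one in-shuffle at a time:
57 ← 59 ← 60 ← 30 ← 15 ← 38 ← 19
So the counter now at position 57 started at position 19.

19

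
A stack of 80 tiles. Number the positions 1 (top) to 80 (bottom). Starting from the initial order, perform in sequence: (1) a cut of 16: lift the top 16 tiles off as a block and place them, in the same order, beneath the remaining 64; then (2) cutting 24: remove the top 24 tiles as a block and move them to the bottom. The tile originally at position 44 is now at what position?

Track the tile from position 44 forward through each operation:
  after op 1 (cut 16): 44 → 28
  after op 2 (cut 24): 28 → 4

4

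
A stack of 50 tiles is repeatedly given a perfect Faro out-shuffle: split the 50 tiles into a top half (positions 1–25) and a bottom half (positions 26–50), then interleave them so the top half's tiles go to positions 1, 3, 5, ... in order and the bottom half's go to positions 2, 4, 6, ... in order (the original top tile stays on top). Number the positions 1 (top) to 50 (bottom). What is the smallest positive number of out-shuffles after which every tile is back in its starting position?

21

The out-shuffle permutes the 50 positions with cycle lengths [1, 1, 3, 3, 21, 21].
Every tile is home exactly when every cycle has completed a whole number of laps, i.e. after lcm(1, 3, 21) = 21 out-shuffles.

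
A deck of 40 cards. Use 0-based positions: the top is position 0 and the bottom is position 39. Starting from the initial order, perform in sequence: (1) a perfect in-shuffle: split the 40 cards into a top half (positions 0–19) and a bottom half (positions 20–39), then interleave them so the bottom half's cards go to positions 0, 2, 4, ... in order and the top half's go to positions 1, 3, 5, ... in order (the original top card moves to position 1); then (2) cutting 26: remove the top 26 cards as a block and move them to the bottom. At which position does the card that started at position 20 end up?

Track the card from position 20 forward through each operation:
  after op 1 (in-shuffle): 20 → 0
  after op 2 (cut 26): 0 → 14

14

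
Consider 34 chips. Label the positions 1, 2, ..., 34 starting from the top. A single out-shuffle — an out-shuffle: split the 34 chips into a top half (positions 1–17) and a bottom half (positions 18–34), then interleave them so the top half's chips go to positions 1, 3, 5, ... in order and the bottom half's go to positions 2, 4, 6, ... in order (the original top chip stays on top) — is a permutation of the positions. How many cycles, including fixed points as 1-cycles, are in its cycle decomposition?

6

Trace each unvisited position around until it returns:
(1) (2 3 5 9 17 33 32 30 26 18) (4 7 13 25 16 31 28 22 10 19) (6 11 21 8 15 29 24 14 27 20) (12 23) (34)
6 cycles in total.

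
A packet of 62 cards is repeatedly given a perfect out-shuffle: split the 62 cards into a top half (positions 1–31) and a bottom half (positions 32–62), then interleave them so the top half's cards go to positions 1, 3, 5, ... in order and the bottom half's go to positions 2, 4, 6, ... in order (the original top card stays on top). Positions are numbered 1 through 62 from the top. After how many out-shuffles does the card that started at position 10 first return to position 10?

60

Follow position 10 under repeated out-shuffles:
10 → 19 → 37 → 12 → 23 → 45 → 28 → 55 → ... → 10 (length 60)
It first returns after 60 out-shuffles.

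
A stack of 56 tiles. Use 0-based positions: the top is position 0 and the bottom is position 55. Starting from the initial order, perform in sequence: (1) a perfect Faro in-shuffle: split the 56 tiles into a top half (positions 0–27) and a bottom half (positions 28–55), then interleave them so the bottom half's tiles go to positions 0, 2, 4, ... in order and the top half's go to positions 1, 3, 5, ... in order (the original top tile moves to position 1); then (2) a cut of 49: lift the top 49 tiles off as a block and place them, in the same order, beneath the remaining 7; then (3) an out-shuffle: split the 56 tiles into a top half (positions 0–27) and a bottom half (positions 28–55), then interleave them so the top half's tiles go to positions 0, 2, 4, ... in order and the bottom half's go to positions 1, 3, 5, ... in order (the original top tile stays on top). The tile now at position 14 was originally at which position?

28

Undo the operations in reverse order, starting from position 14:
  undo op 3 (out-shuffle, from top half): 14 ← 7
  undo op 2 (cut 49): 7 ← 0
  undo op 1 (in-shuffle, from bottom half): 0 ← 28
So the tile at position 14 came from original position 28.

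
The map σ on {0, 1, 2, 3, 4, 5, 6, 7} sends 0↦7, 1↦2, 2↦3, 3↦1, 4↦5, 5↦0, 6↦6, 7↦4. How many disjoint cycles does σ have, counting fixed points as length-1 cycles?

3

Cycle decomposition: (0 7 4 5) (1 2 3) (6).
3 cycles.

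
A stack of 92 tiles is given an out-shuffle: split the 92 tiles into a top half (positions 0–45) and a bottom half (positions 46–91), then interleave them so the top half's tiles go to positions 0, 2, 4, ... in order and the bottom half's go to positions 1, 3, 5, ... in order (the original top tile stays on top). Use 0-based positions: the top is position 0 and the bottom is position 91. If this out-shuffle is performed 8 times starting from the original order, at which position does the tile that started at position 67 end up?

44

Track the tile's position through each out-shuffle:
67 → 43 → 86 → 81 → 71 → 51 → 11 → 22 → 44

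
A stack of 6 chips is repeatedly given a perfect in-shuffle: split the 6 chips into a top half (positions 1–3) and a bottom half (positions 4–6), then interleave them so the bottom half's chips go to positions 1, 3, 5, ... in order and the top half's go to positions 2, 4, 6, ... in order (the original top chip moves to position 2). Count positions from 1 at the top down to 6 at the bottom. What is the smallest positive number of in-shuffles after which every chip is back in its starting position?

The in-shuffle permutes the 6 positions with cycle lengths [3, 3].
Every chip is home exactly when every cycle has completed a whole number of laps, i.e. after lcm(3) = 3 in-shuffles.

3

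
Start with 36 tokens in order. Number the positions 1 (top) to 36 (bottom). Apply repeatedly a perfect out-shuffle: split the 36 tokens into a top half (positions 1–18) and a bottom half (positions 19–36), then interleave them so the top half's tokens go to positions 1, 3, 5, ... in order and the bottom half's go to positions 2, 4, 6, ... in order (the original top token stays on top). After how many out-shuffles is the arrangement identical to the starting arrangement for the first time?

The out-shuffle permutes the 36 positions with cycle lengths [1, 1, 3, 3, 4, 12, 12].
Every token is home exactly when every cycle has completed a whole number of laps, i.e. after lcm(1, 3, 4, 12) = 12 out-shuffles.

12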